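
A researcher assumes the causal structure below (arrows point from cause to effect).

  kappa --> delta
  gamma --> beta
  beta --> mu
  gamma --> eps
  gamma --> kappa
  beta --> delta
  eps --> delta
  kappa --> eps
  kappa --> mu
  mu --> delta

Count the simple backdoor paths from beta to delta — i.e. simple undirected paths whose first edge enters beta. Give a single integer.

A backdoor path from beta to delta is any simple undirected path whose first edge points into beta (i.e. leaves beta via a parent).
Parents of beta: {gamma}.
Enumerating:
  P1: beta <- gamma -> kappa -> mu -> delta
  P2: beta <- gamma -> kappa -> eps -> delta
  P3: beta <- gamma -> kappa -> delta
  P4: beta <- gamma -> eps <- kappa -> mu -> delta
  P5: beta <- gamma -> eps <- kappa -> delta
  P6: beta <- gamma -> eps -> delta
That exhausts the simple backdoor paths. Count: 6.

6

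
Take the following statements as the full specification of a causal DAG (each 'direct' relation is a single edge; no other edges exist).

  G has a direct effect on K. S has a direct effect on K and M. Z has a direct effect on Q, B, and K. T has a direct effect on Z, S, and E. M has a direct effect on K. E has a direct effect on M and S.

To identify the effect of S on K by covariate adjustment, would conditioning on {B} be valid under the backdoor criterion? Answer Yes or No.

Backdoor paths from S to K (paths whose first edge points into S):
  P1: S <- T -> E -> M -> K
  P2: S <- T -> Z -> K
  P3: S <- E <- T -> Z -> K
  P4: S <- E -> M -> K
Condition 1 (no descendant of S in the set): holds — descendants of S are {K, M}; none are in {B}.
Condition 2 (every backdoor path blocked by {B}):
  P1: open — no interior node is in the conditioning set.
  P2: open — no interior node is in the conditioning set.
  P3: open — no interior node is in the conditioning set.
  P4: open — no interior node is in the conditioning set.
{B} does not satisfy the backdoor criterion.

No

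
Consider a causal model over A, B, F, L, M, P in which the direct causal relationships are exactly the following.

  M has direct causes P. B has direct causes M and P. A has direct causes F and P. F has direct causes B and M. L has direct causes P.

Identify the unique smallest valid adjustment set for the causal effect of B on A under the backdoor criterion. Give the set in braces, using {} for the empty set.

Variables eligible for adjustment (non-descendants of B, excluding B and A): {L, M, P}.
Backdoor paths from B to A:
  P1: B <- P -> M -> F -> A
  P2: B <- P -> A
  P3: B <- M <- P -> A
  P4: B <- M -> F -> A
The empty set is not sufficient: P1 (B <- P -> M -> F -> A) has no collider blocking it and no conditioned non-collider, so it is open.
Try {M, P}:
  P1: blocked at fork node P ∈ conditioning set.
  P2: blocked at fork node P ∈ conditioning set.
  P3: blocked at chain node M ∈ conditioning set.
  P4: blocked at fork node M ∈ conditioning set.
{M, P} contains no descendant of B and blocks every backdoor path.
Every element of {M, P} is needed (dropping M leaves P4 open; dropping P leaves P2 open), so no proper subset is valid.
Among all size-2 subsets of the eligible variables, only {M, P} blocks every backdoor path, so it is the unique smallest valid adjustment set.

{M, P}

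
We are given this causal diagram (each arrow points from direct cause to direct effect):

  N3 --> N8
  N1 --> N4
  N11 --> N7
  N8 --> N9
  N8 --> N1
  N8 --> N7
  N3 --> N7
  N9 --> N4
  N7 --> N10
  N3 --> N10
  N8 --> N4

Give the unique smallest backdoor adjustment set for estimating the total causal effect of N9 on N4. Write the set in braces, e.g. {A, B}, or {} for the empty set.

Variables eligible for adjustment (non-descendants of N9, excluding N9 and N4): {N1, N10, N11, N3, N7, N8}.
Backdoor paths from N9 to N4:
  P1: N9 <- N8 -> N1 -> N4
  P2: N9 <- N8 -> N4
The empty set is not sufficient: P1 (N9 <- N8 -> N1 -> N4) has no collider blocking it and no conditioned non-collider, so it is open.
Try {N8}:
  P1: blocked at fork node N8 ∈ conditioning set.
  P2: blocked at fork node N8 ∈ conditioning set.
{N8} contains no descendant of N9 and blocks every backdoor path.
No other singleton works — e.g. {N11} leaves P1 open — so {N8} is the unique smallest valid adjustment set.

{N8}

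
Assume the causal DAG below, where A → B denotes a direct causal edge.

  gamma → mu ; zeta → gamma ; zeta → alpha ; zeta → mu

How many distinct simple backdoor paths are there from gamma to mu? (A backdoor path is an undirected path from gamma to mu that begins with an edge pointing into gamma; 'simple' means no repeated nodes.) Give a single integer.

1

A backdoor path from gamma to mu is any simple undirected path whose first edge points into gamma (i.e. leaves gamma via a parent).
Parents of gamma: {zeta}.
Enumerating:
  P1: gamma <- zeta -> mu
That exhausts the simple backdoor paths. Count: 1.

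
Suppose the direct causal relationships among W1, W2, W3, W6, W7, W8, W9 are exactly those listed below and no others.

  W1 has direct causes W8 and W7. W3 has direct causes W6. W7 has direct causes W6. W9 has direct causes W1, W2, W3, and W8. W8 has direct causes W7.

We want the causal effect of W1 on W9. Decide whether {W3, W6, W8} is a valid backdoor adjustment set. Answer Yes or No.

Yes

Backdoor paths from W1 to W9 (paths whose first edge points into W1):
  P1: W1 <- W7 <- W6 -> W3 -> W9
  P2: W1 <- W7 -> W8 -> W9
  P3: W1 <- W8 <- W7 <- W6 -> W3 -> W9
  P4: W1 <- W8 -> W9
Condition 1 (no descendant of W1 in the set): holds — descendants of W1 are {W9}; none are in {W3, W6, W8}.
Condition 2 (every backdoor path blocked by {W3, W6, W8}):
  P1: blocked at fork node W6 ∈ conditioning set.
  P2: blocked at chain node W8 ∈ conditioning set.
  P3: blocked at chain node W8 ∈ conditioning set.
  P4: blocked at fork node W8 ∈ conditioning set.
{W3, W6, W8} satisfies the backdoor criterion.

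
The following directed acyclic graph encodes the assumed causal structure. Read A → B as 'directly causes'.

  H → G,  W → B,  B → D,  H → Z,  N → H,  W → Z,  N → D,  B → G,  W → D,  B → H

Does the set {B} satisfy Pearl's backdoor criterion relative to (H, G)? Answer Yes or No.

Yes

Backdoor paths from H to G (paths whose first edge points into H):
  P1: H <- N -> D <- W -> B -> G
  P2: H <- N -> D <- B -> G
  P3: H <- B -> G
Condition 1 (no descendant of H in the set): holds — descendants of H are {G, Z}; none are in {B}.
Condition 2 (every backdoor path blocked by {B}):
  P1: blocked at collider D (neither it nor any descendant is in the conditioning set).
  P2: blocked at collider D (neither it nor any descendant is in the conditioning set).
  P3: blocked at fork node B ∈ conditioning set.
{B} satisfies the backdoor criterion.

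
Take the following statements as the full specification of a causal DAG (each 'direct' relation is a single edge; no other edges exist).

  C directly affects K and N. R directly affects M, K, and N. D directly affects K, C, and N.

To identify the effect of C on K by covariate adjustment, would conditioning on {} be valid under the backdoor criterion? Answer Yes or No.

Backdoor paths from C to K (paths whose first edge points into C):
  P1: C <- D -> N <- R -> K
  P2: C <- D -> K
Condition 1 (no descendant of C in the set): holds — descendants of C are {K, N}; none are in {}.
Condition 2 (every backdoor path blocked by {}):
  P1: blocked at collider N (neither it nor any descendant is in the conditioning set).
  P2: open — no interior node is in the conditioning set.
{} does not satisfy the backdoor criterion.

No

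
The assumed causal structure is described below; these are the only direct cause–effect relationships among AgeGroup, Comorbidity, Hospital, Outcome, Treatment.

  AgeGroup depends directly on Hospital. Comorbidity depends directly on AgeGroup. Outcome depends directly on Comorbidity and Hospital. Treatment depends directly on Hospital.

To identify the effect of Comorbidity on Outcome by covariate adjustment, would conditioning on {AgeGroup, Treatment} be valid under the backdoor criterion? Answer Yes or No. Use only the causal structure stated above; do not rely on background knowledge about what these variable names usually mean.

Yes

Backdoor paths from Comorbidity to Outcome (paths whose first edge points into Comorbidity):
  P1: Comorbidity <- AgeGroup <- Hospital -> Outcome
Condition 1 (no descendant of Comorbidity in the set): holds — descendants of Comorbidity are {Outcome}; none are in {AgeGroup, Treatment}.
Condition 2 (every backdoor path blocked by {AgeGroup, Treatment}):
  P1: blocked at chain node AgeGroup ∈ conditioning set.
{AgeGroup, Treatment} satisfies the backdoor criterion.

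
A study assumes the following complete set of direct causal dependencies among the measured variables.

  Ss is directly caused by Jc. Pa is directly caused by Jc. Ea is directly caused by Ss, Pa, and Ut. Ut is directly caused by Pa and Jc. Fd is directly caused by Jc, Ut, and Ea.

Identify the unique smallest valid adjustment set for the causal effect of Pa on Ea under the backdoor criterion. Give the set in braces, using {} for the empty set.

{Jc}

Variables eligible for adjustment (non-descendants of Pa, excluding Pa and Ea): {Jc, Ss}.
Backdoor paths from Pa to Ea:
  P1: Pa <- Jc -> Ut -> Ea
  P2: Pa <- Jc -> Ut -> Fd <- Ea
  P3: Pa <- Jc -> Ss -> Ea
  P4: Pa <- Jc -> Fd <- Ut -> Ea
  P5: Pa <- Jc -> Fd <- Ea
The empty set is not sufficient: P1 (Pa <- Jc -> Ut -> Ea) has no collider blocking it and no conditioned non-collider, so it is open.
Try {Jc}:
  P1: blocked at fork node Jc ∈ conditioning set.
  P2: blocked at fork node Jc ∈ conditioning set.
  P3: blocked at fork node Jc ∈ conditioning set.
  P4: blocked at fork node Jc ∈ conditioning set.
  P5: blocked at fork node Jc ∈ conditioning set.
{Jc} contains no descendant of Pa and blocks every backdoor path.
No other singleton works — e.g. {Ss} leaves P1 open — so {Jc} is the unique smallest valid adjustment set.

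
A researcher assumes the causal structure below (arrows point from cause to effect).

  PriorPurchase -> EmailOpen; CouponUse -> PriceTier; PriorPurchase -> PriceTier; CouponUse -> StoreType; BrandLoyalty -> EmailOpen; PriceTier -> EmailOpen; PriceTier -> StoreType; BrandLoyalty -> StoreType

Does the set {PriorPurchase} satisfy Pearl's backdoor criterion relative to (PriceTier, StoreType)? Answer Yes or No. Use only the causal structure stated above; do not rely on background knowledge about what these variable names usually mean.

No

Backdoor paths from PriceTier to StoreType (paths whose first edge points into PriceTier):
  P1: PriceTier <- PriorPurchase -> EmailOpen <- BrandLoyalty -> StoreType
  P2: PriceTier <- CouponUse -> StoreType
Condition 1 (no descendant of PriceTier in the set): holds — descendants of PriceTier are {EmailOpen, StoreType}; none are in {PriorPurchase}.
Condition 2 (every backdoor path blocked by {PriorPurchase}):
  P1: blocked at fork node PriorPurchase ∈ conditioning set.
  P2: open — no interior node is in the conditioning set.
{PriorPurchase} does not satisfy the backdoor criterion.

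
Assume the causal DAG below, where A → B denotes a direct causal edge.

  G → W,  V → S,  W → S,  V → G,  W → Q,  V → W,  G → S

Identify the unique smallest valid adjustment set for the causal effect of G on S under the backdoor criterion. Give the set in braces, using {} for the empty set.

Variables eligible for adjustment (non-descendants of G, excluding G and S): {V}.
Backdoor paths from G to S:
  P1: G <- V -> W -> S
  P2: G <- V -> S
The empty set is not sufficient: P1 (G <- V -> W -> S) has no collider blocking it and no conditioned non-collider, so it is open.
Try {V}:
  P1: blocked at fork node V ∈ conditioning set.
  P2: blocked at fork node V ∈ conditioning set.
{V} contains no descendant of G and blocks every backdoor path.
{V} is the unique smallest valid adjustment set.

{V}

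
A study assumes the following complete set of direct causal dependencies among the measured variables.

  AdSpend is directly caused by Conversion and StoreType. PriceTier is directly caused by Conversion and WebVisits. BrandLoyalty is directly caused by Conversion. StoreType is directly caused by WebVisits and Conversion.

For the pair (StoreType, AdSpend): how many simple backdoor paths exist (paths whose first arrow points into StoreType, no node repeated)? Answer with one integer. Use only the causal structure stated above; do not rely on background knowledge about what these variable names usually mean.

2

A backdoor path from StoreType to AdSpend is any simple undirected path whose first edge points into StoreType (i.e. leaves StoreType via a parent).
Parents of StoreType: {Conversion, WebVisits}.
Enumerating:
  P1: StoreType <- Conversion -> AdSpend
  P2: StoreType <- WebVisits -> PriceTier <- Conversion -> AdSpend
That exhausts the simple backdoor paths. Count: 2.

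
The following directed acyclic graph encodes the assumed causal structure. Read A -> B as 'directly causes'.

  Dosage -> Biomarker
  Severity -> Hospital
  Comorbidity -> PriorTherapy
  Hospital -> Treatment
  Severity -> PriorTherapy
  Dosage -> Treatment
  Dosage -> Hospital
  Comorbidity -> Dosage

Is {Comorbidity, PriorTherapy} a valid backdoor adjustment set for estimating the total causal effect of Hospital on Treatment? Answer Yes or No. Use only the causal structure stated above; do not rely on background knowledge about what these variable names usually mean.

No

Backdoor paths from Hospital to Treatment (paths whose first edge points into Hospital):
  P1: Hospital <- Severity -> PriorTherapy <- Comorbidity -> Dosage -> Treatment
  P2: Hospital <- Dosage -> Treatment
Condition 1 (no descendant of Hospital in the set): holds — descendants of Hospital are {Treatment}; none are in {Comorbidity, PriorTherapy}.
Condition 2 (every backdoor path blocked by {Comorbidity, PriorTherapy}):
  P1: blocked at fork node Comorbidity ∈ conditioning set.
  P2: open — no interior node is in the conditioning set.
{Comorbidity, PriorTherapy} does not satisfy the backdoor criterion.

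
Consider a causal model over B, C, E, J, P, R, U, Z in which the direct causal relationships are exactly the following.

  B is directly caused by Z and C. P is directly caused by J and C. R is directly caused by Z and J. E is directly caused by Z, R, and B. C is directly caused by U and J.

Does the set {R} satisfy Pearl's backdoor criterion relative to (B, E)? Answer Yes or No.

Backdoor paths from B to E (paths whose first edge points into B):
  P1: B <- Z -> R -> E
  P2: B <- Z -> E
  P3: B <- C <- J -> R <- Z -> E
  P4: B <- C <- J -> R -> E
  P5: B <- C -> P <- J -> R <- Z -> E
  P6: B <- C -> P <- J -> R -> E
Condition 1 (no descendant of B in the set): holds — descendants of B are {E}; none are in {R}.
Condition 2 (every backdoor path blocked by {R}):
  P1: blocked at chain node R ∈ conditioning set.
  P2: open — no interior node is in the conditioning set.
  P3: open — collider(s) R are conditioned on (or have a conditioned descendant) and no non-collider on the path is in the set.
  P4: blocked at chain node R ∈ conditioning set.
  P5: blocked at collider P (neither it nor any descendant is in the conditioning set).
  P6: blocked at collider P (neither it nor any descendant is in the conditioning set).
{R} does not satisfy the backdoor criterion.

No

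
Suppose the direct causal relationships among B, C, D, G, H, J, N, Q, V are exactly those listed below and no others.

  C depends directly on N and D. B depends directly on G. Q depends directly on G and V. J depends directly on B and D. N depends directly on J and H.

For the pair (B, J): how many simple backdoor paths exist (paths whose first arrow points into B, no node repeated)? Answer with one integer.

A backdoor path from B to J is any simple undirected path whose first edge points into B (i.e. leaves B via a parent).
Parents of B: {G}.
No simple path from any parent of B reaches J without revisiting B, so there are no backdoor paths.

0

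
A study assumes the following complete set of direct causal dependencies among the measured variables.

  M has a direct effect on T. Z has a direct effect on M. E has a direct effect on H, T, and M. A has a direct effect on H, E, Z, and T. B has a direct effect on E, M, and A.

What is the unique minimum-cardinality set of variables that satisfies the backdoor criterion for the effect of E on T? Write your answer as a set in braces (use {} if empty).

{A, B}

Variables eligible for adjustment (non-descendants of E, excluding E and T): {A, B, Z}.
Backdoor paths from E to T:
  P1: E <- B -> A -> Z -> M -> T
  P2: E <- B -> A -> T
  P3: E <- B -> M <- Z <- A -> T
  P4: E <- B -> M -> T
  P5: E <- A <- B -> M -> T
  P6: E <- A -> Z -> M -> T
  P7: E <- A -> T
The empty set is not sufficient: P1 (E <- B -> A -> Z -> M -> T) has no collider blocking it and no conditioned non-collider, so it is open.
Try {A, B}:
  P1: blocked at fork node B ∈ conditioning set.
  P2: blocked at fork node B ∈ conditioning set.
  P3: blocked at fork node B ∈ conditioning set.
  P4: blocked at fork node B ∈ conditioning set.
  P5: blocked at chain node A ∈ conditioning set.
  P6: blocked at fork node A ∈ conditioning set.
  P7: blocked at fork node A ∈ conditioning set.
{A, B} contains no descendant of E and blocks every backdoor path.
Every element of {A, B} is needed (dropping A leaves P6 open; dropping B leaves P4 open), so no proper subset is valid.
Among all size-2 subsets of the eligible variables, only {A, B} blocks every backdoor path, so it is the unique smallest valid adjustment set.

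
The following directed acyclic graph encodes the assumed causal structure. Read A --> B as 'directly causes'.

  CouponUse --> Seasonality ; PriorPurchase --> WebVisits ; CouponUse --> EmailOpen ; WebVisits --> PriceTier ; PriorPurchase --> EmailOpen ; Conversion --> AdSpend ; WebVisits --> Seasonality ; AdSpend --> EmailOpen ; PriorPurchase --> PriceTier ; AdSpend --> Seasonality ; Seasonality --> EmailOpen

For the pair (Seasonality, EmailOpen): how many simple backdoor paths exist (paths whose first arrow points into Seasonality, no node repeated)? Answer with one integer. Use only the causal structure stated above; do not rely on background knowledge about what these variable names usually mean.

4

A backdoor path from Seasonality to EmailOpen is any simple undirected path whose first edge points into Seasonality (i.e. leaves Seasonality via a parent).
Parents of Seasonality: {AdSpend, CouponUse, WebVisits}.
Enumerating:
  P1: Seasonality <- WebVisits <- PriorPurchase -> EmailOpen
  P2: Seasonality <- WebVisits -> PriceTier <- PriorPurchase -> EmailOpen
  P3: Seasonality <- CouponUse -> EmailOpen
  P4: Seasonality <- AdSpend -> EmailOpen
That exhausts the simple backdoor paths. Count: 4.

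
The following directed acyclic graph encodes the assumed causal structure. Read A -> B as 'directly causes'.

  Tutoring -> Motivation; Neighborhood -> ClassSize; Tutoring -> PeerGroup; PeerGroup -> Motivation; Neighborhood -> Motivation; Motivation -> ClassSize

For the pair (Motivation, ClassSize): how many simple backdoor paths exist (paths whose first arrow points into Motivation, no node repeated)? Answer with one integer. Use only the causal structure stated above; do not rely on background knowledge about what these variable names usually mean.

1

A backdoor path from Motivation to ClassSize is any simple undirected path whose first edge points into Motivation (i.e. leaves Motivation via a parent).
Parents of Motivation: {Neighborhood, PeerGroup, Tutoring}.
Enumerating:
  P1: Motivation <- Neighborhood -> ClassSize
That exhausts the simple backdoor paths. Count: 1.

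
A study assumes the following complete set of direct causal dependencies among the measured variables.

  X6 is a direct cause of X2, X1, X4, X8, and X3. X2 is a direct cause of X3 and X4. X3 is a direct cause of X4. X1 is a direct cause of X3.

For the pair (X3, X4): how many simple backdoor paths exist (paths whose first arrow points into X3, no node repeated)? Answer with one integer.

A backdoor path from X3 to X4 is any simple undirected path whose first edge points into X3 (i.e. leaves X3 via a parent).
Parents of X3: {X1, X2, X6}.
Enumerating:
  P1: X3 <- X6 -> X2 -> X4
  P2: X3 <- X6 -> X4
  P3: X3 <- X2 <- X6 -> X4
  P4: X3 <- X2 -> X4
  P5: X3 <- X1 <- X6 -> X2 -> X4
  P6: X3 <- X1 <- X6 -> X4
That exhausts the simple backdoor paths. Count: 6.

6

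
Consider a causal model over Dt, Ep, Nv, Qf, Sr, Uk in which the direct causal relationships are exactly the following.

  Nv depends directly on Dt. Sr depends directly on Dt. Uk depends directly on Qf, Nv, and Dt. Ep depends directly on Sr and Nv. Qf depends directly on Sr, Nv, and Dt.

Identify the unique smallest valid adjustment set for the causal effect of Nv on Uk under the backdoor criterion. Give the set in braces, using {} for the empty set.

Variables eligible for adjustment (non-descendants of Nv, excluding Nv and Uk): {Dt, Sr}.
Backdoor paths from Nv to Uk:
  P1: Nv <- Dt -> Sr -> Qf -> Uk
  P2: Nv <- Dt -> Qf -> Uk
  P3: Nv <- Dt -> Uk
The empty set is not sufficient: P1 (Nv <- Dt -> Sr -> Qf -> Uk) has no collider blocking it and no conditioned non-collider, so it is open.
Try {Dt}:
  P1: blocked at fork node Dt ∈ conditioning set.
  P2: blocked at fork node Dt ∈ conditioning set.
  P3: blocked at fork node Dt ∈ conditioning set.
{Dt} contains no descendant of Nv and blocks every backdoor path.
No other singleton works — e.g. {Sr} leaves P2 open — so {Dt} is the unique smallest valid adjustment set.

{Dt}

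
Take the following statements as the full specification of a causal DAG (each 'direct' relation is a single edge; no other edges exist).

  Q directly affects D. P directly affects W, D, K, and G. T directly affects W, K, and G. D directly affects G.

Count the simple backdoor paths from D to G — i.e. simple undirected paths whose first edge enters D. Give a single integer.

3

A backdoor path from D to G is any simple undirected path whose first edge points into D (i.e. leaves D via a parent).
Parents of D: {P, Q}.
Enumerating:
  P1: D <- P -> G
  P2: D <- P -> W <- T -> G
  P3: D <- P -> K <- T -> G
That exhausts the simple backdoor paths. Count: 3.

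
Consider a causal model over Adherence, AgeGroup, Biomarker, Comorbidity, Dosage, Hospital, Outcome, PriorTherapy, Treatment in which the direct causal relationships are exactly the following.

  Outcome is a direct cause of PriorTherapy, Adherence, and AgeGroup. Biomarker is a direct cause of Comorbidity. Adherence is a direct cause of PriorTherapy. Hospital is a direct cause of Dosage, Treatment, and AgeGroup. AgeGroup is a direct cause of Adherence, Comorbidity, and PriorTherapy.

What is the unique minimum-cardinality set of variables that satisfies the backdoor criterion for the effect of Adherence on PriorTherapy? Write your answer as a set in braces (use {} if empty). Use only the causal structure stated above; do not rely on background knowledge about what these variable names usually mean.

{AgeGroup, Outcome}

Variables eligible for adjustment (non-descendants of Adherence, excluding Adherence and PriorTherapy): {AgeGroup, Biomarker, Comorbidity, Dosage, Hospital, Outcome, Treatment}.
Backdoor paths from Adherence to PriorTherapy:
  P1: Adherence <- Outcome -> AgeGroup -> PriorTherapy
  P2: Adherence <- Outcome -> PriorTherapy
  P3: Adherence <- AgeGroup <- Outcome -> PriorTherapy
  P4: Adherence <- AgeGroup -> PriorTherapy
The empty set is not sufficient: P1 (Adherence <- Outcome -> AgeGroup -> PriorTherapy) has no collider blocking it and no conditioned non-collider, so it is open.
Try {AgeGroup, Outcome}:
  P1: blocked at fork node Outcome ∈ conditioning set.
  P2: blocked at fork node Outcome ∈ conditioning set.
  P3: blocked at chain node AgeGroup ∈ conditioning set.
  P4: blocked at fork node AgeGroup ∈ conditioning set.
{AgeGroup, Outcome} contains no descendant of Adherence and blocks every backdoor path.
Every element of {AgeGroup, Outcome} is needed (dropping AgeGroup leaves P4 open; dropping Outcome leaves P2 open), so no proper subset is valid.
Among all size-2 subsets of the eligible variables, only {AgeGroup, Outcome} blocks every backdoor path, so it is the unique smallest valid adjustment set.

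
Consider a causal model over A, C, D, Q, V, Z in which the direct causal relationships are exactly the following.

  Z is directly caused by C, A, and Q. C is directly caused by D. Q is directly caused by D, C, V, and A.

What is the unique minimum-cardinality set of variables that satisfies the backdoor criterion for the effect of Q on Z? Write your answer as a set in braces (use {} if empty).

Variables eligible for adjustment (non-descendants of Q, excluding Q and Z): {A, C, D, V}.
Backdoor paths from Q to Z:
  P1: Q <- D -> C -> Z
  P2: Q <- A -> Z
  P3: Q <- C -> Z
The empty set is not sufficient: P1 (Q <- D -> C -> Z) has no collider blocking it and no conditioned non-collider, so it is open.
Try {A, C}:
  P1: blocked at chain node C ∈ conditioning set.
  P2: blocked at fork node A ∈ conditioning set.
  P3: blocked at fork node C ∈ conditioning set.
{A, C} contains no descendant of Q and blocks every backdoor path.
Every element of {A, C} is needed (dropping A leaves P2 open; dropping C leaves P1 open), so no proper subset is valid.
Among all size-2 subsets of the eligible variables, only {A, C} blocks every backdoor path, so it is the unique smallest valid adjustment set.

{A, C}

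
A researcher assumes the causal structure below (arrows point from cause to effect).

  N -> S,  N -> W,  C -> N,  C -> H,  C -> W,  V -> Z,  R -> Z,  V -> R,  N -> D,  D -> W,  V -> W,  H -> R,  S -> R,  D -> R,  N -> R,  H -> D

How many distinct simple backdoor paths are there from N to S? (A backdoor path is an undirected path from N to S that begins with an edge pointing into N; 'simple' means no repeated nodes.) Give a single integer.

A backdoor path from N to S is any simple undirected path whose first edge points into N (i.e. leaves N via a parent).
Parents of N: {C}.
Enumerating:
  P1: N <- C -> H -> D -> W <- V -> R <- S
  P2: N <- C -> H -> D -> W <- V -> Z <- R <- S
  P3: N <- C -> H -> D -> R <- S
  P4: N <- C -> H -> R <- S
  P5: N <- C -> W <- V -> R <- S
  P6: N <- C -> W <- V -> Z <- R <- S
  P7: N <- C -> W <- D <- H -> R <- S
  P8: N <- C -> W <- D -> R <- S
That exhausts the simple backdoor paths. Count: 8.

8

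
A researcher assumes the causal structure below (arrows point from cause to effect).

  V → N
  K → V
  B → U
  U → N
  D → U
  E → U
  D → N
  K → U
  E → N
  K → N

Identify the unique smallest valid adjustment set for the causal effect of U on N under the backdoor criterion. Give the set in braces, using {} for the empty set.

Variables eligible for adjustment (non-descendants of U, excluding U and N): {B, D, E, K, V}.
Backdoor paths from U to N:
  P1: U <- E -> N
  P2: U <- D -> N
  P3: U <- K -> V -> N
  P4: U <- K -> N
The empty set is not sufficient: P1 (U <- E -> N) has no collider blocking it and no conditioned non-collider, so it is open.
Try {D, E, K}:
  P1: blocked at fork node E ∈ conditioning set.
  P2: blocked at fork node D ∈ conditioning set.
  P3: blocked at fork node K ∈ conditioning set.
  P4: blocked at fork node K ∈ conditioning set.
{D, E, K} contains no descendant of U and blocks every backdoor path.
Every element of {D, E, K} is needed (dropping D leaves P2 open; dropping E leaves P1 open; dropping K leaves P3 open), so no proper subset is valid.
Among all size-3 subsets of the eligible variables, only {D, E, K} blocks every backdoor path, so it is the unique smallest valid adjustment set.

{D, E, K}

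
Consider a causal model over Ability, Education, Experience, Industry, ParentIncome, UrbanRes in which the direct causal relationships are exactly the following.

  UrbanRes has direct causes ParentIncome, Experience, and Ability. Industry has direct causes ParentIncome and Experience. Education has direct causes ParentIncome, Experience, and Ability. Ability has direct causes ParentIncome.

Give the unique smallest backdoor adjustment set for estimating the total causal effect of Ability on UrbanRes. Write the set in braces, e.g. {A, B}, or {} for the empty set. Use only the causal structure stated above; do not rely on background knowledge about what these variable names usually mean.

{ParentIncome}

Variables eligible for adjustment (non-descendants of Ability, excluding Ability and UrbanRes): {Experience, Industry, ParentIncome}.
Backdoor paths from Ability to UrbanRes:
  P1: Ability <- ParentIncome -> Education <- Experience -> UrbanRes
  P2: Ability <- ParentIncome -> Industry <- Experience -> UrbanRes
  P3: Ability <- ParentIncome -> UrbanRes
The empty set is not sufficient: P3 (Ability <- ParentIncome -> UrbanRes) has no collider blocking it and no conditioned non-collider, so it is open.
Try {ParentIncome}:
  P1: blocked at fork node ParentIncome ∈ conditioning set.
  P2: blocked at fork node ParentIncome ∈ conditioning set.
  P3: blocked at fork node ParentIncome ∈ conditioning set.
{ParentIncome} contains no descendant of Ability and blocks every backdoor path.
No other singleton works — e.g. {Experience} leaves P3 open — so {ParentIncome} is the unique smallest valid adjustment set.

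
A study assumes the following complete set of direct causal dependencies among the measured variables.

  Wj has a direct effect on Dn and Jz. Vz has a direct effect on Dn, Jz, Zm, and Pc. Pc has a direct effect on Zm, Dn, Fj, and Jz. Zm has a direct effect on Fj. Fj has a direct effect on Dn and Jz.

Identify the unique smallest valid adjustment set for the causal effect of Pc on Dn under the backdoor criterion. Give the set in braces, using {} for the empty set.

{Vz}

Variables eligible for adjustment (non-descendants of Pc, excluding Pc and Dn): {Vz, Wj}.
Backdoor paths from Pc to Dn:
  P1: Pc <- Vz -> Zm -> Fj -> Jz <- Wj -> Dn
  P2: Pc <- Vz -> Zm -> Fj -> Dn
  P3: Pc <- Vz -> Jz <- Wj -> Dn
  P4: Pc <- Vz -> Jz <- Fj -> Dn
  P5: Pc <- Vz -> Dn
The empty set is not sufficient: P2 (Pc <- Vz -> Zm -> Fj -> Dn) has no collider blocking it and no conditioned non-collider, so it is open.
Try {Vz}:
  P1: blocked at fork node Vz ∈ conditioning set.
  P2: blocked at fork node Vz ∈ conditioning set.
  P3: blocked at fork node Vz ∈ conditioning set.
  P4: blocked at fork node Vz ∈ conditioning set.
  P5: blocked at fork node Vz ∈ conditioning set.
{Vz} contains no descendant of Pc and blocks every backdoor path.
No other singleton works — e.g. {Wj} leaves P2 open — so {Vz} is the unique smallest valid adjustment set.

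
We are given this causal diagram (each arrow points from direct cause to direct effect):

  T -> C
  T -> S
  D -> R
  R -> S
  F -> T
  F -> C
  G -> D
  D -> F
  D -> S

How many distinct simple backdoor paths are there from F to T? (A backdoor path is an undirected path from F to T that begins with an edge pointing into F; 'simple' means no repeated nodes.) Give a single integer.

2

A backdoor path from F to T is any simple undirected path whose first edge points into F (i.e. leaves F via a parent).
Parents of F: {D}.
Enumerating:
  P1: F <- D -> R -> S <- T
  P2: F <- D -> S <- T
That exhausts the simple backdoor paths. Count: 2.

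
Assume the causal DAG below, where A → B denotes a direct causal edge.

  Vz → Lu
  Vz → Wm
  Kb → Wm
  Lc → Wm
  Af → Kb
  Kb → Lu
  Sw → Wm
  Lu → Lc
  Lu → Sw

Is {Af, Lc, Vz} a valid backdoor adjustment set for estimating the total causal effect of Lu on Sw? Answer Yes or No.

Backdoor paths from Lu to Sw (paths whose first edge points into Lu):
  P1: Lu <- Vz -> Wm <- Sw
  P2: Lu <- Kb -> Wm <- Sw
Condition 1 (no descendant of Lu in the set): FAILS — Lc is a descendant of Lu.
Condition 2 (every backdoor path blocked by {Af, Lc, Vz}):
  P1: blocked at fork node Vz ∈ conditioning set.
  P2: blocked at collider Wm (neither it nor any descendant is in the conditioning set).
{Af, Lc, Vz} does not satisfy the backdoor criterion.

No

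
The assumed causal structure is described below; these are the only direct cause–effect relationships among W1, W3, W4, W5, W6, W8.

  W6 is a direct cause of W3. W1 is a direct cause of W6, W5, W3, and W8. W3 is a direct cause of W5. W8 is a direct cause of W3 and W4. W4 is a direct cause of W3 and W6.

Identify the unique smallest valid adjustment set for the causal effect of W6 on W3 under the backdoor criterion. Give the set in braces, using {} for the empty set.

{W1, W4}

Variables eligible for adjustment (non-descendants of W6, excluding W6 and W3): {W1, W4, W8}.
Backdoor paths from W6 to W3:
  P1: W6 <- W1 -> W8 -> W4 -> W3
  P2: W6 <- W1 -> W8 -> W3
  P3: W6 <- W1 -> W3
  P4: W6 <- W1 -> W5 <- W3
  P5: W6 <- W4 <- W8 <- W1 -> W3
  P6: W6 <- W4 <- W8 <- W1 -> W5 <- W3
  P7: W6 <- W4 <- W8 -> W3
  P8: W6 <- W4 -> W3
The empty set is not sufficient: P1 (W6 <- W1 -> W8 -> W4 -> W3) has no collider blocking it and no conditioned non-collider, so it is open.
Try {W1, W4}:
  P1: blocked at fork node W1 ∈ conditioning set.
  P2: blocked at fork node W1 ∈ conditioning set.
  P3: blocked at fork node W1 ∈ conditioning set.
  P4: blocked at fork node W1 ∈ conditioning set.
  P5: blocked at chain node W4 ∈ conditioning set.
  P6: blocked at chain node W4 ∈ conditioning set.
  P7: blocked at chain node W4 ∈ conditioning set.
  P8: blocked at fork node W4 ∈ conditioning set.
{W1, W4} contains no descendant of W6 and blocks every backdoor path.
Every element of {W1, W4} is needed (dropping W1 leaves P2 open; dropping W4 leaves P7 open), so no proper subset is valid.
Among all size-2 subsets of the eligible variables, only {W1, W4} blocks every backdoor path, so it is the unique smallest valid adjustment set.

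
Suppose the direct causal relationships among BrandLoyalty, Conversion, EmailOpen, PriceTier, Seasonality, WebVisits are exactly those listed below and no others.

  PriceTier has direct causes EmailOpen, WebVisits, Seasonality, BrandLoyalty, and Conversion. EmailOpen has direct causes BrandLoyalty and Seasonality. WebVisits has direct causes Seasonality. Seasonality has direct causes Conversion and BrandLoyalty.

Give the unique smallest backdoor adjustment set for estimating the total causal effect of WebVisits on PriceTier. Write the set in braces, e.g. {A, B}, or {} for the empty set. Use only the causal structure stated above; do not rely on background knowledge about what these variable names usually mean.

{Seasonality}

Variables eligible for adjustment (non-descendants of WebVisits, excluding WebVisits and PriceTier): {BrandLoyalty, Conversion, EmailOpen, Seasonality}.
Backdoor paths from WebVisits to PriceTier:
  P1: WebVisits <- Seasonality <- Conversion -> PriceTier
  P2: WebVisits <- Seasonality <- BrandLoyalty -> EmailOpen -> PriceTier
  P3: WebVisits <- Seasonality <- BrandLoyalty -> PriceTier
  P4: WebVisits <- Seasonality -> EmailOpen <- BrandLoyalty -> PriceTier
  P5: WebVisits <- Seasonality -> EmailOpen -> PriceTier
  P6: WebVisits <- Seasonality -> PriceTier
The empty set is not sufficient: P1 (WebVisits <- Seasonality <- Conversion -> PriceTier) has no collider blocking it and no conditioned non-collider, so it is open.
Try {Seasonality}:
  P1: blocked at chain node Seasonality ∈ conditioning set.
  P2: blocked at chain node Seasonality ∈ conditioning set.
  P3: blocked at chain node Seasonality ∈ conditioning set.
  P4: blocked at fork node Seasonality ∈ conditioning set.
  P5: blocked at fork node Seasonality ∈ conditioning set.
  P6: blocked at fork node Seasonality ∈ conditioning set.
{Seasonality} contains no descendant of WebVisits and blocks every backdoor path.
No other singleton works — e.g. {Conversion} leaves P2 open — so {Seasonality} is the unique smallest valid adjustment set.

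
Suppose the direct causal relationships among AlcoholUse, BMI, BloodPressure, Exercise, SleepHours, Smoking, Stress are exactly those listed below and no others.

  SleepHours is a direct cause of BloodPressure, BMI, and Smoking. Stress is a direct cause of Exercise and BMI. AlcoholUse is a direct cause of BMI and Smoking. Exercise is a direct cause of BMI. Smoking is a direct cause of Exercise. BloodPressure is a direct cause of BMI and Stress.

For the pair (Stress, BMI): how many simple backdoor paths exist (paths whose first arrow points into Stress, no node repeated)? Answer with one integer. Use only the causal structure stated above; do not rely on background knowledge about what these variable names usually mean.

4

A backdoor path from Stress to BMI is any simple undirected path whose first edge points into Stress (i.e. leaves Stress via a parent).
Parents of Stress: {BloodPressure}.
Enumerating:
  P1: Stress <- BloodPressure <- SleepHours -> Smoking <- AlcoholUse -> BMI
  P2: Stress <- BloodPressure <- SleepHours -> Smoking -> Exercise -> BMI
  P3: Stress <- BloodPressure <- SleepHours -> BMI
  P4: Stress <- BloodPressure -> BMI
That exhausts the simple backdoor paths. Count: 4.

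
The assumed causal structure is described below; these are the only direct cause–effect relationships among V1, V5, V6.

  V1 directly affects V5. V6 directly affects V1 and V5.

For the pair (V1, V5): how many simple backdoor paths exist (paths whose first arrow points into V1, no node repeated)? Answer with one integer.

1

A backdoor path from V1 to V5 is any simple undirected path whose first edge points into V1 (i.e. leaves V1 via a parent).
Parents of V1: {V6}.
Enumerating:
  P1: V1 <- V6 -> V5
That exhausts the simple backdoor paths. Count: 1.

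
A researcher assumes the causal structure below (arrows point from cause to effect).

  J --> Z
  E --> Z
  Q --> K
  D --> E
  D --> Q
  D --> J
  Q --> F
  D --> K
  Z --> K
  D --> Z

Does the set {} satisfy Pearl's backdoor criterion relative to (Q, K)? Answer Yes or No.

No

Backdoor paths from Q to K (paths whose first edge points into Q):
  P1: Q <- D -> E -> Z -> K
  P2: Q <- D -> J -> Z -> K
  P3: Q <- D -> Z -> K
  P4: Q <- D -> K
Condition 1 (no descendant of Q in the set): holds — descendants of Q are {F, K}; none are in {}.
Condition 2 (every backdoor path blocked by {}):
  P1: open — no interior node is in the conditioning set.
  P2: open — no interior node is in the conditioning set.
  P3: open — no interior node is in the conditioning set.
  P4: open — no interior node is in the conditioning set.
{} does not satisfy the backdoor criterion.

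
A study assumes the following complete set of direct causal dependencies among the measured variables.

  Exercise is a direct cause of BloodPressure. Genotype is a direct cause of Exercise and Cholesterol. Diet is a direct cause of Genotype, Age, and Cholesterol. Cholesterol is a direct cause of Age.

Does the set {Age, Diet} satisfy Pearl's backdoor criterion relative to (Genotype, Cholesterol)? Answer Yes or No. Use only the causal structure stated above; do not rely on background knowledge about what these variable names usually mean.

No

Backdoor paths from Genotype to Cholesterol (paths whose first edge points into Genotype):
  P1: Genotype <- Diet -> Cholesterol
  P2: Genotype <- Diet -> Age <- Cholesterol
Condition 1 (no descendant of Genotype in the set): FAILS — Age is a descendant of Genotype.
Condition 2 (every backdoor path blocked by {Age, Diet}):
  P1: blocked at fork node Diet ∈ conditioning set.
  P2: blocked at fork node Diet ∈ conditioning set.
{Age, Diet} does not satisfy the backdoor criterion.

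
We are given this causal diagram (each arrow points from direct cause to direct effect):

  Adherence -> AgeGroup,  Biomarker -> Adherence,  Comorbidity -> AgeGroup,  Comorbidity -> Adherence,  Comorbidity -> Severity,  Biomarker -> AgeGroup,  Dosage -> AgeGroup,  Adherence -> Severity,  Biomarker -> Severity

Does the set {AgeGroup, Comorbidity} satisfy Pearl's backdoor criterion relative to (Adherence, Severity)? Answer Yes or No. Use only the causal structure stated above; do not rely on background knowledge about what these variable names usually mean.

No

Backdoor paths from Adherence to Severity (paths whose first edge points into Adherence):
  P1: Adherence <- Comorbidity -> Severity
  P2: Adherence <- Comorbidity -> AgeGroup <- Biomarker -> Severity
  P3: Adherence <- Biomarker -> Severity
  P4: Adherence <- Biomarker -> AgeGroup <- Comorbidity -> Severity
Condition 1 (no descendant of Adherence in the set): FAILS — AgeGroup is a descendant of Adherence.
Condition 2 (every backdoor path blocked by {AgeGroup, Comorbidity}):
  P1: blocked at fork node Comorbidity ∈ conditioning set.
  P2: blocked at fork node Comorbidity ∈ conditioning set.
  P3: open — no interior node is in the conditioning set.
  P4: blocked at fork node Comorbidity ∈ conditioning set.
{AgeGroup, Comorbidity} does not satisfy the backdoor criterion.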